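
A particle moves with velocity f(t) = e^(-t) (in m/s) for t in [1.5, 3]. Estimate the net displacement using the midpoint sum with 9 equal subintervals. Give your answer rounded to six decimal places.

0.173143

Δt = (3 − 1.5)/9 = 1/6.
Midpoints: 19/12, 1.75, 23/12, 25/12, 2.25, 29/12, 31/12, 2.75, 35/12.
f(19/12) ≈ 0.205290, f(1.75) ≈ 0.173774, f(23/12) ≈ 0.147096, f(25/12) ≈ 0.124514, f(2.25) ≈ 0.105399, f(29/12) ≈ 0.089219, f(31/12) ≈ 0.075522, f(2.75) ≈ 0.063928, f(35/12) ≈ 0.054114.
Sum = Δt · [f(19/12) + f(1.75) + f(23/12) + ...].
Sum ≈ 0.173143.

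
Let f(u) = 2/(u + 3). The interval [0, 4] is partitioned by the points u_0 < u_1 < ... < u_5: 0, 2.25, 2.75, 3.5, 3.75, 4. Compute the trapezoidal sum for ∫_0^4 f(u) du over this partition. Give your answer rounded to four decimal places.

Subinterval widths: 2.25, 0.5, 0.75, 0.25, 0.25.
f(0) = 2/3, f(2.25) = 8/21, f(2.75) = 8/23, f(3.5) = 4/13, f(3.75) = 8/27, f(4) = 2/7.
On each subinterval the trapezoid contributes (Δu_i/2)·[f(u_{i-1}) + f(u_i)].
Sum ≈ 1.7548.

1.7548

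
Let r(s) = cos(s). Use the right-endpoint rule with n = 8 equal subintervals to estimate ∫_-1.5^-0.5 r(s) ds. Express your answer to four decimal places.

0.5678

Δs = (-0.5 − (-1.5))/8 = 0.125.
Right endpoints: -1.375, -1.25, -1.125, -1, -0.875, -0.75, -0.625, -0.5.
r(-1.375) ≈ 0.1945, r(-1.25) ≈ 0.3153, r(-1.125) ≈ 0.4312, r(-1) ≈ 0.5403, r(-0.875) ≈ 0.6410, r(-0.75) ≈ 0.7317, r(-0.625) ≈ 0.8110, r(-0.5) ≈ 0.8776.
Sum = Δs · [r(-1.375) + r(-1.25) + r(-1.125) + ...].
Sum ≈ 0.5678.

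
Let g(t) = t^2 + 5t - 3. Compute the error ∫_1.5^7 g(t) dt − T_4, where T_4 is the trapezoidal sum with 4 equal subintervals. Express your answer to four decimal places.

Exact integral: ∫_1.5^7 g(t) dt ≈ 213.583333.
T_4 = 215.31640625.
Error ≈ 213.583333 − 215.31640625 ≈ -1.7331.

-1.7331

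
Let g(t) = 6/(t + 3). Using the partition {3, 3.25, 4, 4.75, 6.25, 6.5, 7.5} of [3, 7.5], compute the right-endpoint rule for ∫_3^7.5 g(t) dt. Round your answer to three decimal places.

3.166

Subinterval widths: 0.25, 0.75, 0.75, 1.5, 0.25, 1.
Right endpoints: 3.25, 4, 4.75, 6.25, 6.5, 7.5.
g(3.25) = 0.96, g(4) = 6/7, g(4.75) = 24/31, g(6.25) = 24/37, g(6.5) = 12/19, g(7.5) = 4/7.
Sum = Σ Δt_i · g(t_i).
Sum ≈ 3.166.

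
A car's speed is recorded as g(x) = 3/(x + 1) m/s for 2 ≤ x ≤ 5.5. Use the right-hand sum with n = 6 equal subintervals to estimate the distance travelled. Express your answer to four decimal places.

Δx = (5.5 − 2)/6 = 7/12.
Right endpoints: 31/12, 19/6, 3.75, 13/3, 59/12, 5.5.
g(31/12) = 36/43, g(19/6) = 0.72, g(3.75) = 12/19, g(13/3) = 0.5625, g(59/12) = 36/71, g(5.5) = 6/13.
Sum = Δx · [g(31/12) + g(19/6) + g(3.75) + ...].
Sum ≈ 2.1699.

2.1699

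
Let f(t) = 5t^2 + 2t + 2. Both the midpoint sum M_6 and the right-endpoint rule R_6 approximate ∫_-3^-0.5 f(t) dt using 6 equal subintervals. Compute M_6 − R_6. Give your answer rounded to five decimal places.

7.53038

M_6 ≈ 40.8608218.
R_6 ≈ 33.3304398.
M_6 − R_6 ≈ 7.53038.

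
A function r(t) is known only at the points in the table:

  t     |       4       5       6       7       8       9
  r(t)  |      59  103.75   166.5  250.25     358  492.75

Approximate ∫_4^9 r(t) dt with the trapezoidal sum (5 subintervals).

1154.375

Δt = 1.
T_5 = (1/2)·[59 + 2·103.75 + 2·166.5 + 2·250.25 + 2·358 + 492.75] = 1154.375.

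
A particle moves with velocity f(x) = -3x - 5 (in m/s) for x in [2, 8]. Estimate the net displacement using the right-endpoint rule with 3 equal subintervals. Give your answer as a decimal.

Δx = (8 − 2)/3 = 2.
Right endpoints: 4, 6, 8.
f(4) = -17, f(6) = -23, f(8) = -29.
Sum = Δx · [f(4) + f(6) + f(8)].
Sum = -138.

-138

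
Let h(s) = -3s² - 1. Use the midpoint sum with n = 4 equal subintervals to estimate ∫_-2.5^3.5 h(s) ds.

-61.125

Δs = (3.5 − (-2.5))/4 = 1.5.
Midpoints: -1.75, -0.25, 1.25, 2.75.
h(-1.75) = -10.1875, h(-0.25) = -1.1875, h(1.25) = -5.6875, h(2.75) = -23.6875.
Sum = Δs · [h(-1.75) + h(-0.25) + h(1.25) + h(2.75)].
Sum = -61.125.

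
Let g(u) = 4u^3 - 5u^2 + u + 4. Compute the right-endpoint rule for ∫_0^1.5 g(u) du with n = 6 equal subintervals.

Δu = (1.5 − 0)/6 = 0.25.
Right endpoints: 0.25, 0.5, 0.75, 1, 1.25, 1.5.
g(0.25) = 4, g(0.5) = 3.75, g(0.75) = 3.625, g(1) = 4, g(1.25) = 5.25, g(1.5) = 7.75.
Sum = Δu · [g(0.25) + g(0.5) + g(0.75) + ...].
Sum = 7.09375.

7.09375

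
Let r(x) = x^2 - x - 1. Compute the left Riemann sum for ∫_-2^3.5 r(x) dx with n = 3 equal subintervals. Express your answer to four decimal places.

Δx = (3.5 − (-2))/3 = 11/6.
Left endpoints: -2, -1/6, 5/3.
r(-2) = 5, r(-1/6) = -29/36, r(5/3) = 1/9.
Sum = Δx · [r(-2) + r(-1/6) + r(5/3)].
Sum ≈ 7.8935.

7.8935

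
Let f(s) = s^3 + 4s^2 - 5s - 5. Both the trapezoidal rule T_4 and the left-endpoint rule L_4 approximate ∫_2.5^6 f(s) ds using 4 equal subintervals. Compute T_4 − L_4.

132.0703125

T_4 ≈ 497.006836.
L_4 ≈ 364.936523.
T_4 − L_4 = 132.0703125.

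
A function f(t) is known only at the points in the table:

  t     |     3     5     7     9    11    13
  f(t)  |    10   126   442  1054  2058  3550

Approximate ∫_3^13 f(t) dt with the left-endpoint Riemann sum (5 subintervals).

7380

Δt = 2.
Sum = 2·[10 + 126 + 442 + 1054 + 2058] = 7380.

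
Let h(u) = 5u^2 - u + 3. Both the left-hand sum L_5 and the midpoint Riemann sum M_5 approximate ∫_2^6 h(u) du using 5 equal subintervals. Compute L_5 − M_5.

-59.2

L_5 = 282.4.
M_5 = 341.6.
L_5 − M_5 = -59.2.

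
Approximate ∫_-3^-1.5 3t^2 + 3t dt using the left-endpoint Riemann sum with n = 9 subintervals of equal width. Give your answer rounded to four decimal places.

14.8333

Δt = (-1.5 − (-3))/9 = 1/6.
Left endpoints: -3, -17/6, -8/3, -2.5, -7/3, -13/6, -2, -11/6, -5/3.
f(-3) = 18, f(-17/6) = 187/12, f(-8/3) = 40/3, f(-2.5) = 11.25, f(-7/3) = 28/3, f(-13/6) = 91/12, f(-2) = 6, f(-11/6) = 55/12, f(-5/3) = 10/3.
Sum = Δt · [f(-3) + f(-17/6) + f(-8/3) + ...].
Sum ≈ 14.8333.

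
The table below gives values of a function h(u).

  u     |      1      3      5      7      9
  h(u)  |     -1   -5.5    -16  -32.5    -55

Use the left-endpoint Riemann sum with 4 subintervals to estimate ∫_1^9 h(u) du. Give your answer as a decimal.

Δu = 2.
Sum = 2·[(-1) + (-5.5) + (-16) + (-32.5)] = -110.

-110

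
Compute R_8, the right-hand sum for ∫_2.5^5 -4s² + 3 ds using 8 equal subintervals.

Δs = (5 − 2.5)/8 = 0.3125.
Right endpoints: 2.8125, 3.125, 3.4375, 3.75, 4.0625, 4.375, 4.6875, 5.
f(2.8125) = -28.640625, f(3.125) = -36.0625, f(3.4375) = -44.265625, f(3.75) = -53.25, f(4.0625) = -63.015625, f(4.375) = -73.5625, f(4.6875) = -84.890625, f(5) = -97.
Sum = Δs · [f(2.8125) + f(3.125) + f(3.4375) + ...].
Sum = -150.21484375.

-150.21484375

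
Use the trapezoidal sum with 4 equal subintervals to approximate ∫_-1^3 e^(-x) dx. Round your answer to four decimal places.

2.8872

Δx = (3 − (-1))/4 = 1.
f(-1) ≈ 2.7183, f(0) ≈ 1.0000, f(1) ≈ 0.3679, f(2) ≈ 0.1353, f(3) ≈ 0.0498.
T_4 = (Δx/2)·[f(x_0) + 2f(x_1) + 2f(x_2) + 2f(x_3) + f(x_4)].
Sum ≈ 2.8872.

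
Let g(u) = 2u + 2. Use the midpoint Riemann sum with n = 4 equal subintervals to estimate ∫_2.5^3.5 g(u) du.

8

Δu = (3.5 − 2.5)/4 = 0.25.
Midpoints: 2.625, 2.875, 3.125, 3.375.
g(2.625) = 7.25, g(2.875) = 7.75, g(3.125) = 8.25, g(3.375) = 8.75.
Sum = Δu · [g(2.625) + g(2.875) + g(3.125) + g(3.375)].
Sum = 8.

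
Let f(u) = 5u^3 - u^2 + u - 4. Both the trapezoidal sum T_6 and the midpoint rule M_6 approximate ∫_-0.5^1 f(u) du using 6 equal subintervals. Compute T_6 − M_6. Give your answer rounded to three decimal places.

0.064

T_6 = -4.78515625.
M_6 ≈ -4.84961.
T_6 − M_6 ≈ 0.064.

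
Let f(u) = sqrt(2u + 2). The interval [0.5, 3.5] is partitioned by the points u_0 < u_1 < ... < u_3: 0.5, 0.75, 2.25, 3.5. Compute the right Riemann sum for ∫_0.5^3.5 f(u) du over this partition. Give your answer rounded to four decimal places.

Subinterval widths: 0.25, 1.5, 1.25.
Right endpoints: 0.75, 2.25, 3.5.
f(0.75) ≈ 1.8708, f(2.25) ≈ 2.5495, f(3.5) ≈ 3.0000.
Sum = Σ Δu_i · f(u_i).
Sum ≈ 8.0420.

8.0420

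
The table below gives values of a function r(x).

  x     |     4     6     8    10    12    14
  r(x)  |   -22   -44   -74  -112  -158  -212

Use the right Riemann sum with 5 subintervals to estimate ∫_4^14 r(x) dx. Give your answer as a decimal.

-1200

Δx = 2.
Sum = 2·[(-44) + (-74) + (-112) + (-158) + (-212)] = -1200.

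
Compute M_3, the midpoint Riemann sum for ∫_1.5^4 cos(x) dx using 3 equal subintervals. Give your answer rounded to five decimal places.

-1.80611

Δx = (4 − 1.5)/3 = 5/6.
Midpoints: 23/12, 2.75, 43/12.
f(23/12) ≈ -0.33902, f(2.75) ≈ -0.92430, f(43/12) ≈ -0.90401.
Sum = Δx · [f(23/12) + f(2.75) + f(43/12)].
Sum ≈ -1.80611.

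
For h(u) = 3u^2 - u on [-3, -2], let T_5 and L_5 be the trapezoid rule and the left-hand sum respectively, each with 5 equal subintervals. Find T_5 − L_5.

-1.6

T_5 = 21.52.
L_5 = 23.12.
T_5 − L_5 = -1.6.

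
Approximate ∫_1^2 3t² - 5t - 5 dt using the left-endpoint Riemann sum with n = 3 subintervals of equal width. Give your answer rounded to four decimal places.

Δt = (2 − 1)/3 = 1/3.
Left endpoints: 1, 4/3, 5/3.
f(1) = -7, f(4/3) = -19/3, f(5/3) = -5.
Sum = Δt · [f(1) + f(4/3) + f(5/3)].
Sum ≈ -6.1111.

-6.1111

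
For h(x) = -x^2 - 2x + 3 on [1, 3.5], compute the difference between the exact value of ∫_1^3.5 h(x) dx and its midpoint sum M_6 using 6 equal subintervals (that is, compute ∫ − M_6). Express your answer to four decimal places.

-0.0362

Exact integral: ∫_1^3.5 h(x) dx ≈ -17.708333.
M_6 ≈ -17.672164.
Error ≈ -17.708333 − (-17.672164) ≈ -0.0362.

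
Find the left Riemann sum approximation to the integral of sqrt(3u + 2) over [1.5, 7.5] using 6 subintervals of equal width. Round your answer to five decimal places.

Δu = (7.5 − 1.5)/6 = 1.
Left endpoints: 1.5, 2.5, 3.5, 4.5, 5.5, 6.5.
f(1.5) ≈ 2.54951, f(2.5) ≈ 3.08221, f(3.5) ≈ 3.53553, f(4.5) ≈ 3.93700, f(5.5) ≈ 4.30116, f(6.5) ≈ 4.63681.
Sum = Δu · [f(1.5) + f(2.5) + f(3.5) + ...].
Sum ≈ 22.04223.

22.04223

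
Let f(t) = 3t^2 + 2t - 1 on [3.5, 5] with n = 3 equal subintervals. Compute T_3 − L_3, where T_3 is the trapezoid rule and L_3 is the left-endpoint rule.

T_3 = 93.5625.
L_3 = 83.25.
T_3 − L_3 = 10.3125.

10.3125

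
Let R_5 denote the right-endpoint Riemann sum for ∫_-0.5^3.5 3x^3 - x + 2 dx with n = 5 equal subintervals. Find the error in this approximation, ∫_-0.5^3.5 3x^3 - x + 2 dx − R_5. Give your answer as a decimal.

Exact integral: ∫_-0.5^3.5 f(x) dx = 114.5.
R_5 = 170.26.
Error = 114.5 − 170.26 = -55.76.

-55.76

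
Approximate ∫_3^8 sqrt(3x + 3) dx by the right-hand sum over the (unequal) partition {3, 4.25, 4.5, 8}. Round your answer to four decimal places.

24.1628

Subinterval widths: 1.25, 0.25, 3.5.
Right endpoints: 4.25, 4.5, 8.
f(4.25) ≈ 3.9686, f(4.5) ≈ 4.0620, f(8) ≈ 5.1962.
Sum = Σ Δx_i · f(x_i).
Sum ≈ 24.1628.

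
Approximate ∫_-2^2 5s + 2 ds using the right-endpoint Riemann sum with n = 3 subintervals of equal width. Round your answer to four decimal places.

21.3333

Δs = (2 − (-2))/3 = 4/3.
Right endpoints: -2/3, 2/3, 2.
f(-2/3) = -4/3, f(2/3) = 16/3, f(2) = 12.
Sum = Δs · [f(-2/3) + f(2/3) + f(2)].
Sum ≈ 21.3333.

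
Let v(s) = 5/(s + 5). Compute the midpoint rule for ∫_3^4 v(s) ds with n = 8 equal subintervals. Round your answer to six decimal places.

Δs = (4 − 3)/8 = 0.125.
Midpoints: 3.0625, 3.1875, 3.3125, 3.4375, 3.5625, 3.6875, 3.8125, 3.9375.
v(3.0625) = 80/129, v(3.1875) = 80/131, v(3.3125) = 80/133, v(3.4375) = 16/27, v(3.5625) = 80/137, v(3.6875) = 80/139, v(3.8125) = 80/141, v(3.9375) = 80/143.
Sum = Δs · [v(3.0625) + v(3.1875) + v(3.3125) + ...].
Sum ≈ 0.588905.

0.588905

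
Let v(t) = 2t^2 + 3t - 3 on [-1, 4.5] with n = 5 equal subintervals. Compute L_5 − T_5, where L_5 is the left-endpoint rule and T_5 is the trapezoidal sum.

L_5 = 45.76.
T_5 = 76.01.
L_5 − T_5 = -30.25.

-30.25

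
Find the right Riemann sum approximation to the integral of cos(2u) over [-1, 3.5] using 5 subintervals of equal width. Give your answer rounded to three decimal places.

1.086

Δu = (3.5 − (-1))/5 = 0.9.
Right endpoints: -0.1, 0.8, 1.7, 2.6, 3.5.
f(-0.1) ≈ 0.980, f(0.8) ≈ -0.029, f(1.7) ≈ -0.967, f(2.6) ≈ 0.469, f(3.5) ≈ 0.754.
Sum = Δu · [f(-0.1) + f(0.8) + f(1.7) + f(2.6) + f(3.5)].
Sum ≈ 1.086.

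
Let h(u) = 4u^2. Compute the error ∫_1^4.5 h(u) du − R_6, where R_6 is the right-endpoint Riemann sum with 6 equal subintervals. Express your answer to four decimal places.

Exact integral: ∫_1^4.5 h(u) du ≈ 120.166667.
R_6 ≈ 143.418981.
Error ≈ 120.166667 − 143.418981 ≈ -23.2523.

-23.2523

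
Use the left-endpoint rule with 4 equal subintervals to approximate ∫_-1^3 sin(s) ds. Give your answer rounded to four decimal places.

Δs = (3 − (-1))/4 = 1.
Left endpoints: -1, 0, 1, 2.
f(-1) ≈ -0.8415, f(0) ≈ 0.0000, f(1) ≈ 0.8415, f(2) ≈ 0.9093.
Sum = Δs · [f(-1) + f(0) + f(1) + f(2)].
Sum ≈ 0.9093.

0.9093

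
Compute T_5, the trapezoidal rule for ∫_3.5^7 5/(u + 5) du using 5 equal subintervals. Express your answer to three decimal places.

Δu = (7 − 3.5)/5 = 0.7.
f(3.5) = 10/17, f(4.2) = 25/46, f(4.9) = 50/99, f(5.6) = 25/53, f(6.3) = 50/113, f(7) = 5/12.
T_5 = (Δu/2)·[f(u_0) + 2f(u_1) + ... + 2f(u_{4}) + f(u_5)].
Sum ≈ 1.726.

1.726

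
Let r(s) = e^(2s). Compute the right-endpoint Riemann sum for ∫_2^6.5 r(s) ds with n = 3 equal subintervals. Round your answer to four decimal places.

Δs = (6.5 − 2)/3 = 1.5.
Right endpoints: 3.5, 5, 6.5.
r(3.5) ≈ 1096.6332, r(5) ≈ 22026.4658, r(6.5) ≈ 442413.3920.
Sum = Δs · [r(3.5) + r(5) + r(6.5)].
Sum ≈ 698304.7364.

698304.7364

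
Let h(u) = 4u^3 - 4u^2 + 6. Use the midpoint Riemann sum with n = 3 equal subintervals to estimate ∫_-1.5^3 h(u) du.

58.21875

Δu = (3 − (-1.5))/3 = 1.5.
Midpoints: -0.75, 0.75, 2.25.
h(-0.75) = 2.0625, h(0.75) = 5.4375, h(2.25) = 31.3125.
Sum = Δu · [h(-0.75) + h(0.75) + h(2.25)].
Sum = 58.21875.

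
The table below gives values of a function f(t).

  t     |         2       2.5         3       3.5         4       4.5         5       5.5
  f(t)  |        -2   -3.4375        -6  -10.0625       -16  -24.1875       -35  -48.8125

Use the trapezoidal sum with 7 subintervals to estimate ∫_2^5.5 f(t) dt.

Δt = 0.5.
T_7 = (0.5/2)·[(-2) + 2·(-3.4375) + 2·(-6) + 2·(-10.0625) + 2·(-16) + 2·(-24.1875) + 2·(-35) + (-48.8125)] = -60.046875.

-60.046875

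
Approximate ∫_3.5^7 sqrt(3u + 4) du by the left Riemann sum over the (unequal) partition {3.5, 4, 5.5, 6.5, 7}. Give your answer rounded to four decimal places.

Subinterval widths: 0.5, 1.5, 1, 0.5.
Left endpoints: 3.5, 4, 5.5, 6.5.
f(3.5) ≈ 3.8079, f(4) ≈ 4.0000, f(5.5) ≈ 4.5277, f(6.5) ≈ 4.8477.
Sum = Σ Δu_i · f(u_i).
Sum ≈ 14.8555.

14.8555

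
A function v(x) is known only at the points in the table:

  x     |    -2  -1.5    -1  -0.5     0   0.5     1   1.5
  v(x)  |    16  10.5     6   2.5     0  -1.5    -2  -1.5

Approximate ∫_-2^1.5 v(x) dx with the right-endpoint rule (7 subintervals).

7

Δx = 0.5.
Sum = 0.5·[10.5 + 6 + 2.5 + 0 + (-1.5) + (-2) + (-1.5)] = 7.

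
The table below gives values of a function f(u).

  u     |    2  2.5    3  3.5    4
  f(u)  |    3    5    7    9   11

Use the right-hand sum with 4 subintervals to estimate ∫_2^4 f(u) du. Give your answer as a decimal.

Δu = 0.5.
Sum = 0.5·[5 + 7 + 9 + 11] = 16.

16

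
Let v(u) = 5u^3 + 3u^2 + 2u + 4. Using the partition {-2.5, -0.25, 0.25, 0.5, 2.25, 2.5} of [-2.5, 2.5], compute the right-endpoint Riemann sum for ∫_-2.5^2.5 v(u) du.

Subinterval widths: 2.25, 0.5, 0.25, 1.75, 0.25.
Right endpoints: -0.25, 0.25, 0.5, 2.25, 2.5.
v(-0.25) = 3.609375, v(0.25) = 4.765625, v(0.5) = 6.375, v(2.25) = 80.640625, v(2.5) = 105.875.
Sum = Σ Δu_i · v(u_i).
Sum = 179.6875.

179.6875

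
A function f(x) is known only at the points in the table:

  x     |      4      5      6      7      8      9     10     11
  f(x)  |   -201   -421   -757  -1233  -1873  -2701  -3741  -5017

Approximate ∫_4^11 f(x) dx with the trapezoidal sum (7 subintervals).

-13335

Δx = 1.
T_7 = (1/2)·[(-201) + 2·(-421) + 2·(-757) + 2·(-1233) + 2·(-1873) + 2·(-2701) + 2·(-3741) + (-5017)] = -13335.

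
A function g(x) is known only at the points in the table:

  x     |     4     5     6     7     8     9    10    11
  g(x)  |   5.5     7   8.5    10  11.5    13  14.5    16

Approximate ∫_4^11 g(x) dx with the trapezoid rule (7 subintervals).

Δx = 1.
T_7 = (1/2)·[5.5 + 2·7 + 2·8.5 + 2·10 + 2·11.5 + 2·13 + 2·14.5 + 16] = 75.25.

75.25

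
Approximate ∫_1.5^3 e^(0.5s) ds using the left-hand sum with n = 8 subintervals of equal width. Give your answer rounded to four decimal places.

Δs = (3 − 1.5)/8 = 0.1875.
Left endpoints: 1.5, 1.6875, 1.875, 2.0625, 2.25, 2.4375, 2.625, 2.8125.
f(1.5) ≈ 2.1170, f(1.6875) ≈ 2.3251, f(1.875) ≈ 2.5536, f(2.0625) ≈ 2.8046, f(2.25) ≈ 3.0802, f(2.4375) ≈ 3.3830, f(2.625) ≈ 3.7155, f(2.8125) ≈ 4.0806.
Sum = Δs · [f(1.5) + f(1.6875) + f(1.875) + ...].
Sum ≈ 4.5112.

4.5112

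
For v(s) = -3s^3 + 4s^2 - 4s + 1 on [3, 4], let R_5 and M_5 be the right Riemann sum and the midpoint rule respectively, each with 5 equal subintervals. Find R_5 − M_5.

-8.975

R_5 = -103.8.
M_5 = -94.825.
R_5 − M_5 = -8.975.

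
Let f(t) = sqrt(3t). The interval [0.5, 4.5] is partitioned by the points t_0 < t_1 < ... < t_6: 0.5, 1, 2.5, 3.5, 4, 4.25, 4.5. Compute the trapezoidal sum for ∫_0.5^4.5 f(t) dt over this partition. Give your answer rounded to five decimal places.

10.54278

Subinterval widths: 0.5, 1.5, 1, 0.5, 0.25, 0.25.
f(0.5) ≈ 1.22474, f(1) ≈ 1.73205, f(2.5) ≈ 2.73861, f(3.5) ≈ 3.24037, f(4) ≈ 3.46410, f(4.25) ≈ 3.57071, f(4.5) ≈ 3.67423.
On each subinterval the trapezoid contributes (Δt_i/2)·[f(t_{i-1}) + f(t_i)].
Sum ≈ 10.54278.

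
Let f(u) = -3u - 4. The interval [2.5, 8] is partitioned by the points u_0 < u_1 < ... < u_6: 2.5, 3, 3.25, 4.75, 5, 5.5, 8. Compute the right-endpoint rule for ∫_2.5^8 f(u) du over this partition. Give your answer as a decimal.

-122.3125

Subinterval widths: 0.5, 0.25, 1.5, 0.25, 0.5, 2.5.
Right endpoints: 3, 3.25, 4.75, 5, 5.5, 8.
f(3) = -13, f(3.25) = -13.75, f(4.75) = -18.25, f(5) = -19, f(5.5) = -20.5, f(8) = -28.
Sum = Σ Δu_i · f(u_i).
Sum = -122.3125.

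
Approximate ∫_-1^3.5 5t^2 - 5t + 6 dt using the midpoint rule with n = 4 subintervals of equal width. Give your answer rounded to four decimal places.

Δt = (3.5 − (-1))/4 = 1.125.
Midpoints: -0.4375, 0.6875, 1.8125, 2.9375.
f(-0.4375) = 9.14453125, f(0.6875) = 4.92578125, f(1.8125) = 13.36328125, f(2.9375) = 34.45703125.
Sum = Δt · [f(-0.4375) + f(0.6875) + f(1.8125) + f(2.9375)].
Sum ≈ 69.6270.

69.6270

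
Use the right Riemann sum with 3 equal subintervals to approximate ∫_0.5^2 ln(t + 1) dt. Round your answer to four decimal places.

1.3540

Δt = (2 − 0.5)/3 = 0.5.
Right endpoints: 1, 1.5, 2.
f(1) ≈ 0.6931, f(1.5) ≈ 0.9163, f(2) ≈ 1.0986.
Sum = Δt · [f(1) + f(1.5) + f(2)].
Sum ≈ 1.3540.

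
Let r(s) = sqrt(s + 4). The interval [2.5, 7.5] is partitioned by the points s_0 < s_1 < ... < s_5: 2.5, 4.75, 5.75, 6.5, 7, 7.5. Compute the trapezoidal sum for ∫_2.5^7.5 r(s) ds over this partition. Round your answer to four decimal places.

14.9385

Subinterval widths: 2.25, 1, 0.75, 0.5, 0.5.
r(2.5) ≈ 2.5495, r(4.75) ≈ 2.9580, r(5.75) ≈ 3.1225, r(6.5) ≈ 3.2404, r(7) ≈ 3.3166, r(7.5) ≈ 3.3912.
On each subinterval the trapezoid contributes (Δs_i/2)·[r(s_{i-1}) + r(s_i)].
Sum ≈ 14.9385.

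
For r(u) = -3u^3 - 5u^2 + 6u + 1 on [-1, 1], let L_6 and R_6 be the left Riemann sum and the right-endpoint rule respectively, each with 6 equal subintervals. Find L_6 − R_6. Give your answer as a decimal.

-2

L_6 ≈ -2.5185185.
R_6 ≈ -0.5185185.
L_6 − R_6 = -2.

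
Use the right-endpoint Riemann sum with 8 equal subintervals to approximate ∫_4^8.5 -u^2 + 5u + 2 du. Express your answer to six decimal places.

Δu = (8.5 − 4)/8 = 0.5625.
Right endpoints: 4.5625, 5.125, 5.6875, 6.25, 6.8125, 7.375, 7.9375, 8.5.
f(4.5625) = 3.99609375, f(5.125) = 1.359375, f(5.6875) = -1.91015625, f(6.25) = -5.8125, f(6.8125) = -10.34765625, f(7.375) = -15.515625, f(7.9375) = -21.31640625, f(8.5) = -27.75.
Sum = Δu · [f(4.5625) + f(5.125) + f(5.6875) + ...].
Sum ≈ -43.479492.

-43.479492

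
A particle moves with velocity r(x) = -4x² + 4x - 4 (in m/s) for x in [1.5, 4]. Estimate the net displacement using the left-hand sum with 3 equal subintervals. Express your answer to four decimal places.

Δx = (4 − 1.5)/3 = 5/6.
Left endpoints: 1.5, 7/3, 19/6.
r(1.5) = -7, r(7/3) = -148/9, r(19/6) = -283/9.
Sum = Δx · [r(1.5) + r(7/3) + r(19/6)].
Sum ≈ -45.7407.

-45.7407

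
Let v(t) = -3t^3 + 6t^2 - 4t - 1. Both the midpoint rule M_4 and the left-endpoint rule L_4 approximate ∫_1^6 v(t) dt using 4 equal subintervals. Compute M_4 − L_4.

-234.5703125

M_4 = -599.6484375.
L_4 = -365.078125.
M_4 − L_4 = -234.5703125.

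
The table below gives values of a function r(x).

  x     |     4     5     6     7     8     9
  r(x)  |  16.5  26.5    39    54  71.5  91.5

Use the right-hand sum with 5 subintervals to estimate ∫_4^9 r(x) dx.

282.5

Δx = 1.
Sum = 1·[26.5 + 39 + 54 + 71.5 + 91.5] = 282.5.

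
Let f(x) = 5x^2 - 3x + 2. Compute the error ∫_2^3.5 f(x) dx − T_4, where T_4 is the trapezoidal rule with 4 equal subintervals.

Exact integral: ∫_2^3.5 f(x) dx = 48.75.
T_4 = 48.92578125.
Error = 48.75 − 48.92578125 = -0.17578125.

-0.17578125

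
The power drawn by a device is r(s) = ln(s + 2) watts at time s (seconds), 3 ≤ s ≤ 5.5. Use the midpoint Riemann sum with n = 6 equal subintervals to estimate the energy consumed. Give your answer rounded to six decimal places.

4.565065

Δs = (5.5 − 3)/6 = 5/12.
Midpoints: 77/24, 3.625, 97/24, 107/24, 4.875, 127/24.
r(77/24) ≈ 1.650260, r(3.625) ≈ 1.727221, r(97/24) ≈ 1.798680, r(107/24) ≈ 1.865371, r(4.875) ≈ 1.927892, r(127/24) ≈ 1.986732.
Sum = Δs · [r(77/24) + r(3.625) + r(97/24) + ...].
Sum ≈ 4.565065.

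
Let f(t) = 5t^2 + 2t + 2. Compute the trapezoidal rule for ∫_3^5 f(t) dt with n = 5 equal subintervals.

183.6

Δt = (5 − 3)/5 = 0.4.
f(3) = 53, f(3.4) = 66.6, f(3.8) = 81.8, f(4.2) = 98.6, f(4.6) = 117, f(5) = 137.
T_5 = (Δt/2)·[f(t_0) + 2f(t_1) + ... + 2f(t_{4}) + f(t_5)].
Sum = 183.6.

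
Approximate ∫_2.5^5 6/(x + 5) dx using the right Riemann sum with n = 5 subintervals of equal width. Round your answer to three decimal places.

Δx = (5 − 2.5)/5 = 0.5.
Right endpoints: 3, 3.5, 4, 4.5, 5.
f(3) = 0.75, f(3.5) = 12/17, f(4) = 2/3, f(4.5) = 12/19, f(5) = 0.6.
Sum = Δx · [f(3) + f(3.5) + f(4) + f(4.5) + f(5)].
Sum ≈ 1.677.

1.677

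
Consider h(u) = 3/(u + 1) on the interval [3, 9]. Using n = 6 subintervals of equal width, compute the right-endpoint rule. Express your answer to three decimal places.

2.537

Δu = (9 − 3)/6 = 1.
Right endpoints: 4, 5, 6, 7, 8, 9.
h(4) = 0.6, h(5) = 0.5, h(6) = 3/7, h(7) = 0.375, h(8) = 1/3, h(9) = 0.3.
Sum = Δu · [h(4) + h(5) + h(6) + ...].
Sum ≈ 2.537.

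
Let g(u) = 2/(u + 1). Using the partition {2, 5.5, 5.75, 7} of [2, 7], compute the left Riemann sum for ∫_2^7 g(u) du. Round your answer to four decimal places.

Subinterval widths: 3.5, 0.25, 1.25.
Left endpoints: 2, 5.5, 5.75.
g(2) = 2/3, g(5.5) = 4/13, g(5.75) = 8/27.
Sum = Σ Δu_i · g(u_i).
Sum ≈ 2.7806.

2.7806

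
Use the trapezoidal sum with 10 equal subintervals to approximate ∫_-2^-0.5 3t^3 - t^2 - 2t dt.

Δt = (-0.5 − (-2))/10 = 0.15.
f(-2) = -24, f(-1.85) = -18.717375, f(-1.7) = -14.229, f(-1.55) = -10.474125, f(-1.4) = -7.392, f(-1.25) = -4.921875, f(-1.1) = -3.003, f(-0.95) = -1.574625, f(-0.8) = -0.576, f(-0.65) = 0.053625, f(-0.5) = 0.375.
T_10 = (Δt/2)·[f(t_0) + 2f(t_1) + ... + 2f(t_{9}) + f(t_10)].
Sum = -10.89703125.

-10.89703125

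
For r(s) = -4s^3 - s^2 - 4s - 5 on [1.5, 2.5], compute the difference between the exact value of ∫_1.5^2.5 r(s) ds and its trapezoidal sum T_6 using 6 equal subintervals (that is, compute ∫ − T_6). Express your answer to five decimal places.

Exact integral: ∫_1.5^2.5 r(s) ds ≈ -51.0833333.
T_6 ≈ -51.1990741.
Error ≈ -51.0833333 − (-51.1990741) ≈ 0.11574.

0.11574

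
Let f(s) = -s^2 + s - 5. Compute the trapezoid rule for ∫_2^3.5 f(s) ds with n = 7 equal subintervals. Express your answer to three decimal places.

Δs = (3.5 − 2)/7 = 3/14.
f(2) = -7, f(31/14) = -1507/196, f(17/7) = -415/49, f(37/14) = -1831/196, f(20/7) = -505/49, f(43/14) = -2227/196, f(23/7) = -613/49, f(3.5) = -13.75.
T_7 = (Δs/2)·[f(s_0) + 2f(s_1) + ... + 2f(s_{6}) + f(s_7)].
Sum ≈ -15.011.

-15.011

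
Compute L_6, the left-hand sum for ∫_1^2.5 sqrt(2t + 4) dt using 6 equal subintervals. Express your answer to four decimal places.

Δt = (2.5 − 1)/6 = 0.25.
Left endpoints: 1, 1.25, 1.5, 1.75, 2, 2.25.
f(1) ≈ 2.4495, f(1.25) ≈ 2.5495, f(1.5) ≈ 2.6458, f(1.75) ≈ 2.7386, f(2) ≈ 2.8284, f(2.25) ≈ 2.9155.
Sum = Δt · [f(1) + f(1.25) + f(1.5) + ...].
Sum ≈ 4.0318.

4.0318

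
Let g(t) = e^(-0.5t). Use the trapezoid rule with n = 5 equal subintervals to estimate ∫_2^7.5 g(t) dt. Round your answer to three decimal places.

0.706

Δt = (7.5 − 2)/5 = 1.1.
g(2) ≈ 0.368, g(3.1) ≈ 0.212, g(4.2) ≈ 0.122, g(5.3) ≈ 0.071, g(6.4) ≈ 0.041, g(7.5) ≈ 0.024.
T_5 = (Δt/2)·[g(t_0) + 2g(t_1) + ... + 2g(t_{4}) + g(t_5)].
Sum ≈ 0.706.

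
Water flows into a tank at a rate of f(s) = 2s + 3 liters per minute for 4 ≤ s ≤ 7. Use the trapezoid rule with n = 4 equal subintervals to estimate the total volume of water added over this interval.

42

Δs = (7 − 4)/4 = 0.75.
f(4) = 11, f(4.75) = 12.5, f(5.5) = 14, f(6.25) = 15.5, f(7) = 17.
T_4 = (Δs/2)·[f(s_0) + 2f(s_1) + 2f(s_2) + 2f(s_3) + f(s_4)].
Sum = 42.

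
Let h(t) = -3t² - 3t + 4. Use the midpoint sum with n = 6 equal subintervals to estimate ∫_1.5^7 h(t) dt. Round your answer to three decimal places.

Δt = (7 − 1.5)/6 = 11/12.
Midpoints: 47/24, 2.875, 91/24, 113/24, 5.625, 157/24.
h(47/24) = -2569/192, h(2.875) = -29.421875, h(91/24) = -9697/192, h(113/24) = -14713/192, h(5.625) = -107.796875, h(157/24) = -27649/192.
Sum = Δt · [h(47/24) + h(2.875) + h(91/24) + ...].
Sum ≈ -386.595.

-386.595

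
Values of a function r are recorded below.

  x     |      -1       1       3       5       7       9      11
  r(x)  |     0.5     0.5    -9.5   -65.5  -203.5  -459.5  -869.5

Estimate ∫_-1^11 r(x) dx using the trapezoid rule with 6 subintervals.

Δx = 2.
T_6 = (2/2)·[0.5 + 2·0.5 + 2·(-9.5) + 2·(-65.5) + 2·(-203.5) + 2·(-459.5) + (-869.5)] = -2344.

-2344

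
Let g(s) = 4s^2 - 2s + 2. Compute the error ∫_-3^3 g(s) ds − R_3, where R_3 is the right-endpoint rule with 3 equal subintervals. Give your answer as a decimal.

Exact integral: ∫_-3^3 g(s) ds = 84.
R_3 = 88.
Error = 84 − 88 = -4.

-4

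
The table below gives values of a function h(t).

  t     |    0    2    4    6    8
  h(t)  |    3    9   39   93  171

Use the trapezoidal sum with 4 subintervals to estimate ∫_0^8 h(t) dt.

Δt = 2.
T_4 = (2/2)·[3 + 2·9 + 2·39 + 2·93 + 171] = 456.

456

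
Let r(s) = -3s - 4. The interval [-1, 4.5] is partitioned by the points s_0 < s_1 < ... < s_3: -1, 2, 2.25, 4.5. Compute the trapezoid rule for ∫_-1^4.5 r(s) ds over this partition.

Subinterval widths: 3, 0.25, 2.25.
r(-1) = -1, r(2) = -10, r(2.25) = -10.75, r(4.5) = -17.5.
On each subinterval the trapezoid contributes (Δs_i/2)·[r(s_{i-1}) + r(s_i)].
Sum = -50.875.

-50.875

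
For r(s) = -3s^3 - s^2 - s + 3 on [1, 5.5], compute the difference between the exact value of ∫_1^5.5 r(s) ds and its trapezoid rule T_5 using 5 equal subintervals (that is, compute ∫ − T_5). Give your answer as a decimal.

18.376875

Exact integral: ∫_1^5.5 r(s) ds = -741.796875.
T_5 = -760.17375.
Error = -741.796875 − (-760.17375) = 18.376875.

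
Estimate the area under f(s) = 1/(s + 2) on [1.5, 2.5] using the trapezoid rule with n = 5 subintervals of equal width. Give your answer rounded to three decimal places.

Δs = (2.5 − 1.5)/5 = 0.2.
f(1.5) = 2/7, f(1.7) = 10/37, f(1.9) = 10/39, f(2.1) = 10/41, f(2.3) = 10/43, f(2.5) = 2/9.
T_5 = (Δs/2)·[f(s_0) + 2f(s_1) + ... + 2f(s_{4}) + f(s_5)].
Sum ≈ 0.251.

0.251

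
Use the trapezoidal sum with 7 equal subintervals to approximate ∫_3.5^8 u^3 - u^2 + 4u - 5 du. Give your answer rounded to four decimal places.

916.1460

Δu = (8 − 3.5)/7 = 9/14.
f(3.5) = 39.625, f(29/7) = 22471/343, f(67/14) = 276725/2744, f(38/7) = 50497/343, f(85/14) = 565895/2744, f(47/7) = 95857/343, f(103/14) = 1011233/2744, f(8) = 475.
T_7 = (Δu/2)·[f(u_0) + 2f(u_1) + ... + 2f(u_{6}) + f(u_7)].
Sum ≈ 916.1460.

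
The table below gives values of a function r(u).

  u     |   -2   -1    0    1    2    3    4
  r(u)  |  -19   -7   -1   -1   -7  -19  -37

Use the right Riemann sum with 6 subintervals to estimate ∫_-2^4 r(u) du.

Δu = 1.
Sum = 1·[(-7) + (-1) + (-1) + (-7) + (-19) + (-37)] = -72.

-72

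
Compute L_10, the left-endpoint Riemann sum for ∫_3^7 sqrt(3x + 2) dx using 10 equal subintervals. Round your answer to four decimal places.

16.1070

Δx = (7 − 3)/10 = 0.4.
Left endpoints: 3, 3.4, 3.8, 4.2, 4.6, 5, 5.4, 5.8, 6.2, 6.6.
f(3) ≈ 3.3166, f(3.4) ≈ 3.4928, f(3.8) ≈ 3.6606, f(4.2) ≈ 3.8210, f(4.6) ≈ 3.9749, f(5) ≈ 4.1231, f(5.4) ≈ 4.2661, f(5.8) ≈ 4.4045, f(6.2) ≈ 4.5387, f(6.6) ≈ 4.6690.
Sum = Δx · [f(3) + f(3.4) + f(3.8) + ...].
Sum ≈ 16.1070.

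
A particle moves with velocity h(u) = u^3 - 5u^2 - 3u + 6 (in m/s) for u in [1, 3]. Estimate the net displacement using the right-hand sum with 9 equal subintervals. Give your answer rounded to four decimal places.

-25.5391

Δu = (3 − 1)/9 = 2/9.
Right endpoints: 11/9, 13/9, 5/3, 17/9, 19/9, 7/3, 23/9, 25/9, 3.
h(11/9) = -2413/729, h(13/9) = -4193/729, h(5/3) = -223/27, h(17/9) = -7849/729, h(19/9) = -9629/729, h(7/3) = -419/27, h(23/9) = -12853/729, h(25/9) = -14201/729, h(3) = -21.
Sum = Δu · [h(11/9) + h(13/9) + h(5/3) + ...].
Sum ≈ -25.5391.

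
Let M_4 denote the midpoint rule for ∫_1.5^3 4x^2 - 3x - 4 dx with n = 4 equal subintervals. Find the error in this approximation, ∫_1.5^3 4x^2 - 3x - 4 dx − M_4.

0.0703125

Exact integral: ∫_1.5^3 f(x) dx = 15.375.
M_4 = 15.3046875.
Error = 15.375 − 15.3046875 = 0.0703125.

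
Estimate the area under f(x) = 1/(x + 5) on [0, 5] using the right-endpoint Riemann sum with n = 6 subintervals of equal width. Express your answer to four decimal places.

Δx = (5 − 0)/6 = 5/6.
Right endpoints: 5/6, 5/3, 2.5, 10/3, 25/6, 5.
f(5/6) = 6/35, f(5/3) = 0.15, f(2.5) = 2/15, f(10/3) = 0.12, f(25/6) = 6/55, f(5) = 0.1.
Sum = Δx · [f(5/6) + f(5/3) + f(2.5) + ...].
Sum ≈ 0.6532.

0.6532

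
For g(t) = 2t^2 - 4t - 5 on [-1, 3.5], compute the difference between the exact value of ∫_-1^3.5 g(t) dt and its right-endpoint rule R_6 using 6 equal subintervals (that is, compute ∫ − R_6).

Exact integral: ∫_-1^3.5 g(t) dt = -15.75.
R_6 = -13.21875.
Error = -15.75 − (-13.21875) = -2.53125.

-2.53125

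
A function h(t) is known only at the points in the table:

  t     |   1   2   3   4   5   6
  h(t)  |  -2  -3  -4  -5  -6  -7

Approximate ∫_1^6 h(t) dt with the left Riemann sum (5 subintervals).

Δt = 1.
Sum = 1·[(-2) + (-3) + (-4) + (-5) + (-6)] = -20.

-20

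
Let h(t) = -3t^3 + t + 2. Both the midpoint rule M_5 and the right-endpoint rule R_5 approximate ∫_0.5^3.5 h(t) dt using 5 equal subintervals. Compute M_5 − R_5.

M_5 = -98.88.
R_5 = -141.315.
M_5 − R_5 = 42.435.

42.435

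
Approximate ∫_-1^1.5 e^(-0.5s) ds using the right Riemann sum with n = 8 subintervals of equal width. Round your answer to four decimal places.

Δs = (1.5 − (-1))/8 = 0.3125.
Right endpoints: -0.6875, -0.375, -0.0625, 0.25, 0.5625, 0.875, 1.1875, 1.5.
f(-0.6875) ≈ 1.4102, f(-0.375) ≈ 1.2062, f(-0.0625) ≈ 1.0317, f(0.25) ≈ 0.8825, f(0.5625) ≈ 0.7548, f(0.875) ≈ 0.6456, f(1.1875) ≈ 0.5523, f(1.5) ≈ 0.4724.
Sum = Δs · [f(-0.6875) + f(-0.375) + f(-0.0625) + ...].
Sum ≈ 2.1737.

2.1737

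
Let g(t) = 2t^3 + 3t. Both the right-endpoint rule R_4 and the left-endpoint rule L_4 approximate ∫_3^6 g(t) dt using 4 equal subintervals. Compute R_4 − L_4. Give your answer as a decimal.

R_4 = 800.71875.
L_4 = 510.46875.
R_4 − L_4 = 290.25.

290.25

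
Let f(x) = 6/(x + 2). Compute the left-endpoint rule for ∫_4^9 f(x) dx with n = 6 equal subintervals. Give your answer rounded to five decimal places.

Δx = (9 − 4)/6 = 5/6.
Left endpoints: 4, 29/6, 17/3, 6.5, 22/3, 49/6.
f(4) = 1, f(29/6) = 36/41, f(17/3) = 18/23, f(6.5) = 12/17, f(22/3) = 9/14, f(49/6) = 36/61.
Sum = Δx · [f(4) + f(29/6) + f(17/3) + ...].
Sum ≈ 3.83297.

3.83297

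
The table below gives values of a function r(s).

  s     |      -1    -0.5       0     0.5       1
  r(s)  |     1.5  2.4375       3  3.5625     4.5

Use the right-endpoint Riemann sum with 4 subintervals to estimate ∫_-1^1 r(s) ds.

Δs = 0.5.
Sum = 0.5·[2.4375 + 3 + 3.5625 + 4.5] = 6.75.

6.75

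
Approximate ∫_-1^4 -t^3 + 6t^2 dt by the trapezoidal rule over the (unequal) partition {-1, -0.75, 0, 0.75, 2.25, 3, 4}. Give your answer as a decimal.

Subinterval widths: 0.25, 0.75, 0.75, 1.5, 0.75, 1.
f(-1) = 7, f(-0.75) = 3.796875, f(0) = 0, f(0.75) = 2.953125, f(2.25) = 18.984375, f(3) = 27, f(4) = 32.
On each subinterval the trapezoid contributes (Δt_i/2)·[f(t_{i-1}) + f(t_i)].
Sum = 67.078125.

67.078125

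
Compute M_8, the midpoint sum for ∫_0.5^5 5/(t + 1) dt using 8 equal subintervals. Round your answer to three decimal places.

Δt = (5 − 0.5)/8 = 0.5625.
Midpoints: 0.78125, 1.34375, 1.90625, 2.46875, 3.03125, 3.59375, 4.15625, 4.71875.
f(0.78125) = 160/57, f(1.34375) = 32/15, f(1.90625) = 160/93, f(2.46875) = 160/111, f(3.03125) = 160/129, f(3.59375) = 160/147, f(4.15625) = 32/33, f(4.71875) = 160/183.
Sum = Δt · [f(0.78125) + f(1.34375) + f(1.90625) + ...].
Sum ≈ 6.905.

6.905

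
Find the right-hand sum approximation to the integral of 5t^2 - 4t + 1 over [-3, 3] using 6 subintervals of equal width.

Δt = (3 − (-3))/6 = 1.
Right endpoints: -2, -1, 0, 1, 2, 3.
f(-2) = 29, f(-1) = 10, f(0) = 1, f(1) = 2, f(2) = 13, f(3) = 34.
Sum = Δt · [f(-2) + f(-1) + f(0) + ...].
Sum = 89.

89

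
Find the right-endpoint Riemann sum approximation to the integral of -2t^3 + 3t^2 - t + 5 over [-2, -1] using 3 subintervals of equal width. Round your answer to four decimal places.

Δt = (-1 − (-2))/3 = 1/3.
Right endpoints: -5/3, -4/3, -1.
f(-5/3) = 655/27, f(-4/3) = 443/27, f(-1) = 11.
Sum = Δt · [f(-5/3) + f(-4/3) + f(-1)].
Sum ≈ 17.2222.

17.2222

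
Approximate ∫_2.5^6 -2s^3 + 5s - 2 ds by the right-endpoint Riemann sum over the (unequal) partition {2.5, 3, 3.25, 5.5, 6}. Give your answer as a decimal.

Subinterval widths: 0.5, 0.25, 2.25, 0.5.
Right endpoints: 3, 3.25, 5.5, 6.
f(3) = -41, f(3.25) = -54.40625, f(5.5) = -307.25, f(6) = -404.
Sum = Σ Δs_i · f(s_i).
Sum = -927.4140625.

-927.4140625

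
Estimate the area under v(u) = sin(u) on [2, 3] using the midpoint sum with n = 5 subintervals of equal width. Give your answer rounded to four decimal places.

Δu = (3 − 2)/5 = 0.2.
Midpoints: 2.1, 2.3, 2.5, 2.7, 2.9.
v(2.1) ≈ 0.8632, v(2.3) ≈ 0.7457, v(2.5) ≈ 0.5985, v(2.7) ≈ 0.4274, v(2.9) ≈ 0.2392.
Sum = Δu · [v(2.1) + v(2.3) + v(2.5) + v(2.7) + v(2.9)].
Sum ≈ 0.5748.

0.5748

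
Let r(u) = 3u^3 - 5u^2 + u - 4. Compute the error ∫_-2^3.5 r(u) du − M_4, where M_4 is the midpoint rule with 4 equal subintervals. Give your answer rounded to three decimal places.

1.516

Exact integral: ∫_-2^3.5 r(u) du ≈ -2.11979.
M_4 ≈ -3.63623.
Error ≈ -2.11979 − (-3.63623) ≈ 1.516.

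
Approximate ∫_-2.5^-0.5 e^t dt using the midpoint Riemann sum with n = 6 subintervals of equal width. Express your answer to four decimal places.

Δt = (-0.5 − (-2.5))/6 = 1/3.
Midpoints: -7/3, -2, -5/3, -4/3, -1, -2/3.
f(-7/3) ≈ 0.0970, f(-2) ≈ 0.1353, f(-5/3) ≈ 0.1889, f(-4/3) ≈ 0.2636, f(-1) ≈ 0.3679, f(-2/3) ≈ 0.5134.
Sum = Δt · [f(-7/3) + f(-2) + f(-5/3) + ...].
Sum ≈ 0.5220.

0.5220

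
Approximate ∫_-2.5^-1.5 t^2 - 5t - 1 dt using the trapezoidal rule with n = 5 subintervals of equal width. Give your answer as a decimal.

Δt = (-1.5 − (-2.5))/5 = 0.2.
f(-2.5) = 17.75, f(-2.3) = 15.79, f(-2.1) = 13.91, f(-1.9) = 12.11, f(-1.7) = 10.39, f(-1.5) = 8.75.
T_5 = (Δt/2)·[f(t_0) + 2f(t_1) + ... + 2f(t_{4}) + f(t_5)].
Sum = 13.09.

13.09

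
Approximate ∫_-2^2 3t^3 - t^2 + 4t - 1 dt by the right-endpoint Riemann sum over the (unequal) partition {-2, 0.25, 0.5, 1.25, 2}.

Subinterval widths: 2.25, 0.25, 0.75, 0.75.
Right endpoints: 0.25, 0.5, 1.25, 2.
f(0.25) = -0.015625, f(0.5) = 1.125, f(1.25) = 8.296875, f(2) = 27.
Sum = Σ Δt_i · f(t_i).
Sum = 26.71875.

26.71875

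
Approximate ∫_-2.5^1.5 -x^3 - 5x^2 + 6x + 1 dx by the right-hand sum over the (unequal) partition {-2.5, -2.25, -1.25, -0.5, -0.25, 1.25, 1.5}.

Subinterval widths: 0.25, 1, 0.75, 0.25, 1.5, 0.25.
Right endpoints: -2.25, -1.25, -0.5, -0.25, 1.25, 1.5.
f(-2.25) = -26.421875, f(-1.25) = -12.359375, f(-0.5) = -3.125, f(-0.25) = -0.796875, f(1.25) = -1.265625, f(1.5) = -4.625.
Sum = Σ Δx_i · f(x_i).
Sum = -24.5625.

-24.5625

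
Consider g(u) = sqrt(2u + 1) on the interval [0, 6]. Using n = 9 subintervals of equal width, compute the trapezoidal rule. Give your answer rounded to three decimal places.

Δu = (6 − 0)/9 = 2/3.
g(0) ≈ 1.000, g(2/3) ≈ 1.528, g(4/3) ≈ 1.915, g(2) ≈ 2.236, g(8/3) ≈ 2.517, g(10/3) ≈ 2.769, g(4) ≈ 3.000, g(14/3) ≈ 3.215, g(16/3) ≈ 3.416, g(6) ≈ 3.606.
T_9 = (Δu/2)·[g(u_0) + 2g(u_1) + ... + 2g(u_{8}) + g(u_9)].
Sum ≈ 15.265.

15.265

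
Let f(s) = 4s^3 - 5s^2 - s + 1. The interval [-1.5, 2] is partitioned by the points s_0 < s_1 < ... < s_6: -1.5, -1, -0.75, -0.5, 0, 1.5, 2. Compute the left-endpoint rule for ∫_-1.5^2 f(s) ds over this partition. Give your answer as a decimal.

-11.3125

Subinterval widths: 0.5, 0.25, 0.25, 0.5, 1.5, 0.5.
Left endpoints: -1.5, -1, -0.75, -0.5, 0, 1.5.
f(-1.5) = -22.25, f(-1) = -7, f(-0.75) = -2.75, f(-0.5) = -0.25, f(0) = 1, f(1.5) = 1.75.
Sum = Σ Δs_i · f(s_i).
Sum = -11.3125.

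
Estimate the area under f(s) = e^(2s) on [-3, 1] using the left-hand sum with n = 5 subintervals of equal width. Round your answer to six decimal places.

1.494868

Δs = (1 − (-3))/5 = 0.8.
Left endpoints: -3, -2.2, -1.4, -0.6, 0.2.
f(-3) ≈ 0.002479, f(-2.2) ≈ 0.012277, f(-1.4) ≈ 0.060810, f(-0.6) ≈ 0.301194, f(0.2) ≈ 1.491825.
Sum = Δs · [f(-3) + f(-2.2) + f(-1.4) + f(-0.6) + f(0.2)].
Sum ≈ 1.494868.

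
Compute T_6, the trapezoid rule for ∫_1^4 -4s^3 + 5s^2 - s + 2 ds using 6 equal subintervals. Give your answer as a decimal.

Δs = (4 − 1)/6 = 0.5.
f(1) = 2, f(1.5) = -1.75, f(2) = -12, f(2.5) = -31.75, f(3) = -64, f(3.5) = -111.75, f(4) = -178.
T_6 = (Δs/2)·[f(s_0) + 2f(s_1) + ... + 2f(s_{5}) + f(s_6)].
Sum = -154.625.

-154.625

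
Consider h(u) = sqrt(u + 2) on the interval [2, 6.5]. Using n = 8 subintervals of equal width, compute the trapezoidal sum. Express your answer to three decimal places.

11.186

Δu = (6.5 − 2)/8 = 0.5625.
h(2) ≈ 2.000, h(2.5625) ≈ 2.136, h(3.125) ≈ 2.264, h(3.6875) ≈ 2.385, h(4.25) ≈ 2.500, h(4.8125) ≈ 2.610, h(5.375) ≈ 2.716, h(5.9375) ≈ 2.817, h(6.5) ≈ 2.915.
T_8 = (Δu/2)·[h(u_0) + 2h(u_1) + ... + 2h(u_{7}) + h(u_8)].
Sum ≈ 11.186.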